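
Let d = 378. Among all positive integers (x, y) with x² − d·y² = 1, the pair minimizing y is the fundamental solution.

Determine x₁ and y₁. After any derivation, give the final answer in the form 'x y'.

8749 450

√378 → a₀=19, period (2,3,1,4,1,3,2,38); ℓ=8 even so k=7
k=0  a_k=19  p_k/q_k = 19/1
k=1  a_k=2  p_k/q_k = 39/2
…
k=3  a_k=1  p_k/q_k = 175/9
…
k=6  a_k=3  p_k/q_k = 3869/199
k=7  a_k=2  p_k/q_k = 8749/450
(x₁, y₁) = (8749, 450);  8749² − 378·450² = 1 ✓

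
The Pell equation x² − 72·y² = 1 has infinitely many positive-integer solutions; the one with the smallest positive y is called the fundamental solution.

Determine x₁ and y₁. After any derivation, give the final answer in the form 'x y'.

17 2

d=72: √d = [8; 2,16] (ℓ=2, even), read p_1/q_1
a_0=8:  p_0=8·1+0=8,  q_0=8·0+1=1
a_1=2:  p_1=2·8+1=17,  q_1=2·1+0=2
→ (17, 2).  Check: 17²=289, 72·2²=288, difference 1.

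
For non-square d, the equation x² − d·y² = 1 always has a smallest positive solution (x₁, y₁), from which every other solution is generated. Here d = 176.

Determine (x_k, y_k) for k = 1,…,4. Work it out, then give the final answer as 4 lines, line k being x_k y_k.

199 15
79201 5970
31521799 2376045
12545596801 945659940

√176 → a₀=13, period (3,1,3,26); ℓ=4 even so k=3
i=0: a=13 ⇒ p=13, q=1
…
i=2: a=1 ⇒ p=53, q=4
i=3: a=3 ⇒ p=199, q=15
fundamental: x₁=199, y₁=15  (since 39601 − 176·225 = 1)
k=2:  x_2 = 199·199+176·15·15 = 79201,  y_2 = 199·15+15·199 = 5970
k=3:  x_3 = 199·79201+176·15·5970 = 31521799,  y_3 = 199·5970+15·79201 = 2376045
k=4:  x_4 = 199·31521799+176·15·2376045 = 12545596801,  y_4 = 199·2376045+15·31521799 = 945659940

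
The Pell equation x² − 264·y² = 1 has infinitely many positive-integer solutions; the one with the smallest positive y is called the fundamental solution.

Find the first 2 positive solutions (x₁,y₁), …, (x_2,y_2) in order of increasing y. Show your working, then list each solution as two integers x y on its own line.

d=264: √d = [16; 4,32] (ℓ=2, even), read p_1/q_1
step 0: (16, 1)  from 16·(1,0) + (0,1)
step 1: (65, 4)  from 4·(16,1) + (1,0)
fundamental: x₁=65, y₁=4  (since 4225 − 264·16 = 1)
(65+4√264)^2 = 8449 + 520√264

65 4
8449 520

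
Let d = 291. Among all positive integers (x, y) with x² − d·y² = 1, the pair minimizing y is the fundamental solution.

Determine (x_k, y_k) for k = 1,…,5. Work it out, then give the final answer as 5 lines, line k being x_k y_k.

d=291: √d = [17; 17,34] (ℓ=2, even), read p_1/q_1
a_0=17:  p_0=17·1+0=17,  q_0=17·0+1=1
a_1=17:  p_1=17·17+1=290,  q_1=17·1+0=17
→ (290, 17).  Check: 290²=84100, 291·17²=84099, difference 1.
(290+17√291)^2 = 168199 + 9860√291
(290+17√291)^3 = 97555130 + 5718783√291
(290+17√291)^4 = 56581807201 + 3316884280√291
(290+17√291)^5 = 32817350621450 + 1923787163617√291

290 17
168199 9860
97555130 5718783
56581807201 3316884280
32817350621450 1923787163617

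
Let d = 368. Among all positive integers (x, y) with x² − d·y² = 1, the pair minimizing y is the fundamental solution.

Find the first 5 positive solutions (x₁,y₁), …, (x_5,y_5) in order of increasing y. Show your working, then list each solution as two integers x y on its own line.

1151 60
2649601 138120
6099380351 317952180
14040770918401 731925780240
32321848554778751 1684892828160300

d=368: √d = [19; 5,2,5,38] (ℓ=4, even), read p_3/q_3
k=0  a_k=19  p_k/q_k = 19/1
k=1  a_k=5  p_k/q_k = 96/5
k=2  a_k=2  p_k/q_k = 211/11
k=3  a_k=5  p_k/q_k = 1151/60
(x₁, y₁) = (1151, 60);  1151² − 368·60² = 1 ✓
(1151+60√368)^2 = 2649601 + 138120√368
(1151+60√368)^3 = 6099380351 + 317952180√368
(1151+60√368)^4 = 14040770918401 + 731925780240√368
(1151+60√368)^5 = 32321848554778751 + 1684892828160300√368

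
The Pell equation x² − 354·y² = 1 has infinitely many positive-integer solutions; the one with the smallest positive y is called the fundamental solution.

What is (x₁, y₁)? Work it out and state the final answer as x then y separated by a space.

258065 13716

[18; 1,4,2,2,18,2,2,4,1,36] for √354; ℓ=10 ⇒ convergent index 9
i=0: a=18 ⇒ p=18, q=1
i=1: a=1 ⇒ p=19, q=1
…
i=6: a=2 ⇒ p=19210, q=1021
i=7: a=2 ⇒ p=47771, q=2539
i=8: a=4 ⇒ p=210294, q=11177
i=9: a=1 ⇒ p=258065, q=13716
fundamental: x₁=258065, y₁=13716  (since 66597544225 − 354·188128656 = 1)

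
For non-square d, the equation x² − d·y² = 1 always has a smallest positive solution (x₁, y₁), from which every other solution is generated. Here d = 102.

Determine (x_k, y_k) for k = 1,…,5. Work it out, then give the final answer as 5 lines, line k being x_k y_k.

101 10
20401 2020
4120901 408030
832401601 82420040
168141002501 16648440050

√102 → a₀=10, period (10,20); ℓ=2 even so k=1
i=0: a=10 ⇒ p=10, q=1
i=1: a=10 ⇒ p=101, q=10
(x₁, y₁) = (101, 10);  101² − 102·10² = 1 ✓
(101+10√102)^2 = 20401 + 2020√102
(101+10√102)^3 = 4120901 + 408030√102
(101+10√102)^4 = 832401601 + 82420040√102
(101+10√102)^5 = 168141002501 + 16648440050√102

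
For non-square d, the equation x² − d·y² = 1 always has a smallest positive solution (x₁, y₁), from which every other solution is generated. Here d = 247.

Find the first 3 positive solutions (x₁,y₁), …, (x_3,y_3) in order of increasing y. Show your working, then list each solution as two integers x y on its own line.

d=247: √d = [15; 1,2,1,1,9,1,9,1,1,2,1,30] (ℓ=12, even), read p_11/q_11
i=0: a=15 ⇒ p=15, q=1
i=1: a=1 ⇒ p=16, q=1
i=2: a=2 ⇒ p=47, q=3
i=3: a=1 ⇒ p=63, q=4
i=4: a=1 ⇒ p=110, q=7
i=5: a=9 ⇒ p=1053, q=67
i=6: a=1 ⇒ p=1163, q=74
i=7: a=9 ⇒ p=11520, q=733
…
i=9: a=1 ⇒ p=24203, q=1540
i=10: a=2 ⇒ p=61089, q=3887
i=11: a=1 ⇒ p=85292, q=5427
→ (85292, 5427).  Check: 85292²=7274725264, 247·5427²=7274725263, difference 1.
k=2:  x_2 = 85292·85292+247·5427·5427 = 14549450527,  y_2 = 85292·5427+5427·85292 = 925759368
k=3:  x_3 = 85292·14549450527+247·5427·925759368 = 2481903468612476,  y_3 = 85292·925759368+5427·14549450527 = 157919736025485

85292 5427
14549450527 925759368
2481903468612476 157919736025485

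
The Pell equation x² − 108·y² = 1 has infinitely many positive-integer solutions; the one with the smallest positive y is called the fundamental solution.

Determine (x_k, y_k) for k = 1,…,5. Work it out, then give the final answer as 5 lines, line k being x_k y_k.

1351 130
3650401 351260
9863382151 949104390
26650854921601 2564479710520
72010600134783751 6929223228720650

d=108: √d = [10; 2,1,1,4,1,1,2,20] (ℓ=8, even), read p_7/q_7
k=0  a_k=10  p_k/q_k = 10/1
…
k=3  a_k=1  p_k/q_k = 52/5
k=4  a_k=4  p_k/q_k = 239/23
k=5  a_k=1  p_k/q_k = 291/28
k=6  a_k=1  p_k/q_k = 530/51
k=7  a_k=2  p_k/q_k = 1351/130
→ (1351, 130).  Check: 1351²=1825201, 108·130²=1825200, difference 1.
k=2:  x_2 = 1351·1351+108·130·130 = 3650401,  y_2 = 1351·130+130·1351 = 351260
k=3:  x_3 = 1351·3650401+108·130·351260 = 9863382151,  y_3 = 1351·351260+130·3650401 = 949104390
k=4:  x_4 = 1351·9863382151+108·130·949104390 = 26650854921601,  y_4 = 1351·949104390+130·9863382151 = 2564479710520
k=5:  x_5 = 1351·26650854921601+108·130·2564479710520 = 72010600134783751,  y_5 = 1351·2564479710520+130·26650854921601 = 6929223228720650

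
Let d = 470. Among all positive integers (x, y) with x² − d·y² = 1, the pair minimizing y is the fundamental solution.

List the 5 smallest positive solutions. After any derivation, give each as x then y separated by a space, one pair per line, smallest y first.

1691 78
5718961 263796
19341524411 892157994
65413029839041 3017278071912
221226847574112251 10204433547048390

√470 → a₀=21, period (1,2,8,2,1,42); ℓ=6 even so k=5
i=0: a=21 ⇒ p=21, q=1
i=1: a=1 ⇒ p=22, q=1
i=2: a=2 ⇒ p=65, q=3
i=3: a=8 ⇒ p=542, q=25
i=4: a=2 ⇒ p=1149, q=53
i=5: a=1 ⇒ p=1691, q=78
fundamental: x₁=1691, y₁=78  (since 2859481 − 470·6084 = 1)
k=2:  x_2 = 1691·1691+470·78·78 = 5718961,  y_2 = 1691·78+78·1691 = 263796
k=3:  x_3 = 1691·5718961+470·78·263796 = 19341524411,  y_3 = 1691·263796+78·5718961 = 892157994
k=4:  x_4 = 1691·19341524411+470·78·892157994 = 65413029839041,  y_4 = 1691·892157994+78·19341524411 = 3017278071912
k=5:  x_5 = 1691·65413029839041+470·78·3017278071912 = 221226847574112251,  y_5 = 1691·3017278071912+78·65413029839041 = 10204433547048390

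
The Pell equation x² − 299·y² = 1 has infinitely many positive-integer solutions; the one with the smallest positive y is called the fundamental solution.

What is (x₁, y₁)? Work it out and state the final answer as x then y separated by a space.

415 24

[17; 3,2,3,34] for √299; ℓ=4 ⇒ convergent index 3
k=0  a_k=17  p_k/q_k = 17/1
k=1  a_k=3  p_k/q_k = 52/3
k=2  a_k=2  p_k/q_k = 121/7
k=3  a_k=3  p_k/q_k = 415/24
fundamental: x₁=415, y₁=24  (since 172225 − 299·576 = 1)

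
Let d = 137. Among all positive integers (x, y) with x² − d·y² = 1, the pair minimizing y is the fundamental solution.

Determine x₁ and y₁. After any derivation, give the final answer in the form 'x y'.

6083073 519712

√137 → a₀=11, period (1,2,2,1,1,2,2,1,22); ℓ=9 odd so k=17
step 0: (11, 1)  from 11·(1,0) + (0,1)
step 1: (12, 1)  from 1·(11,1) + (1,0)
step 2: (35, 3)  from 2·(12,1) + (11,1)
step 3: (82, 7)  from 2·(35,3) + (12,1)
step 4: (117, 10)  from 1·(82,7) + (35,3)
…
step 7: (1229, 105)  from 2·(515,44) + (199,17)
step 8: (1744, 149)  from 1·(1229,105) + (515,44)
step 9: (39597, 3383)  from 22·(1744,149) + (1229,105)
step 10: (41341, 3532)  from 1·(39597,3383) + (1744,149)
step 11: (122279, 10447)  from 2·(41341,3532) + (39597,3383)
…
step 13: (408178, 34873)  from 1·(285899,24426) + (122279,10447)
…
step 15: (1796332, 153471)  from 2·(694077,59299) + (408178,34873)
step 16: (4286741, 366241)  from 2·(1796332,153471) + (694077,59299)
step 17: (6083073, 519712)  from 1·(4286741,366241) + (1796332,153471)
→ (6083073, 519712).  Check: 6083073²=37003777123329, 137·519712²=37003777123328, difference 1.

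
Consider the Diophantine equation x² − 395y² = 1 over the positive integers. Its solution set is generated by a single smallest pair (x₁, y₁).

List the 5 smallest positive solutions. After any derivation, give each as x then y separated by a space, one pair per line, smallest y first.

d=395: √d = [19; 1,6,1,38] (ℓ=4, even), read p_3/q_3
k=0  a_k=19  p_k/q_k = 19/1
k=1  a_k=1  p_k/q_k = 20/1
k=2  a_k=6  p_k/q_k = 139/7
k=3  a_k=1  p_k/q_k = 159/8
fundamental: x₁=159, y₁=8  (since 25281 − 395·64 = 1)
(x_2, y_2) = (159·159 + 395·8·8, 159·8 + 8·159) = (50561, 2544)
(x_3, y_3) = (159·50561 + 395·8·2544, 159·2544 + 8·50561) = (16078239, 808984)
(x_4, y_4) = (159·16078239 + 395·8·808984, 159·808984 + 8·16078239) = (5112829441, 257254368)
(x_5, y_5) = (159·5112829441 + 395·8·257254368, 159·257254368 + 8·5112829441) = (1625863683999, 81806080040)

159 8
50561 2544
16078239 808984
5112829441 257254368
1625863683999 81806080040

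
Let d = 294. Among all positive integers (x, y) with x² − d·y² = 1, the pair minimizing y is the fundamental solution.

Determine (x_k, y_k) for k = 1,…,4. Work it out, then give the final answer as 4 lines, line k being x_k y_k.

√294 → a₀=17, period (6,1,4,1,6,34); ℓ=6 even so k=5
step 0: (17, 1)  from 17·(1,0) + (0,1)
…
step 2: (120, 7)  from 1·(103,6) + (17,1)
…
step 4: (703, 41)  from 1·(583,34) + (120,7)
step 5: (4801, 280)  from 6·(703,41) + (583,34)
→ (4801, 280).  Check: 4801²=23049601, 294·280²=23049600, difference 1.
k=2:  x_2 = 4801·4801+294·280·280 = 46099201,  y_2 = 4801·280+280·4801 = 2688560
k=3:  x_3 = 4801·46099201+294·280·2688560 = 442644523201,  y_3 = 4801·2688560+280·46099201 = 25815552840
k=4:  x_4 = 4801·442644523201+294·280·25815552840 = 4250272665676801,  y_4 = 4801·25815552840+280·442644523201 = 247880935681120

4801 280
46099201 2688560
442644523201 25815552840
4250272665676801 247880935681120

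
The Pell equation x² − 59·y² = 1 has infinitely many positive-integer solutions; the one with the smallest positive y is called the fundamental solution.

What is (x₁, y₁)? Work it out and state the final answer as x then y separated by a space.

[7; 1,2,7,2,1,14] for √59; ℓ=6 ⇒ convergent index 5
i=0: a=7 ⇒ p=7, q=1
i=1: a=1 ⇒ p=8, q=1
…
i=4: a=2 ⇒ p=361, q=47
i=5: a=1 ⇒ p=530, q=69
→ (530, 69).  Check: 530²=280900, 59·69²=280899, difference 1.

530 69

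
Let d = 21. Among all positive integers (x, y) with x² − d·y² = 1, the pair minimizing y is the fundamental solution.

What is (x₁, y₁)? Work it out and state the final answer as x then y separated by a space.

55 12

[4; 1,1,2,1,1,8] for √21; ℓ=6 ⇒ convergent index 5
i=0: a=4 ⇒ p=4, q=1
i=1: a=1 ⇒ p=5, q=1
…
i=4: a=1 ⇒ p=32, q=7
i=5: a=1 ⇒ p=55, q=12
fundamental: x₁=55, y₁=12  (since 3025 − 21·144 = 1)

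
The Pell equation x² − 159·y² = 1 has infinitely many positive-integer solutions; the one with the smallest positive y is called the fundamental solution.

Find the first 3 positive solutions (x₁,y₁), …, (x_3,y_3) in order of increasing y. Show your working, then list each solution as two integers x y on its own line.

√159 = [12; 1,1,1,1,3,1,1,1,1,24, …], period ℓ=10 (even) → k=9
k=0  a_k=12  p_k/q_k = 12/1
k=1  a_k=1  p_k/q_k = 13/1
k=2  a_k=1  p_k/q_k = 25/2
k=3  a_k=1  p_k/q_k = 38/3
…
k=5  a_k=3  p_k/q_k = 227/18
k=6  a_k=1  p_k/q_k = 290/23
k=7  a_k=1  p_k/q_k = 517/41
k=8  a_k=1  p_k/q_k = 807/64
k=9  a_k=1  p_k/q_k = 1324/105
→ (1324, 105).  Check: 1324²=1752976, 159·105²=1752975, difference 1.
(x_2, y_2) = (1324·1324 + 159·105·105, 1324·105 + 105·1324) = (3505951, 278040)
(x_3, y_3) = (1324·3505951 + 159·105·278040, 1324·278040 + 105·3505951) = (9283756924, 736249815)

1324 105
3505951 278040
9283756924 736249815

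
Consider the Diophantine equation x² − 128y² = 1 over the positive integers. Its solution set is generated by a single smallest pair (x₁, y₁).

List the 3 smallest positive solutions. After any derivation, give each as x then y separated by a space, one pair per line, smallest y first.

577 51
665857 58854
768398401 67917465

√128 → a₀=11, period (3,5,3,22); ℓ=4 even so k=3
k=0  a_k=11  p_k/q_k = 11/1
k=1  a_k=3  p_k/q_k = 34/3
k=2  a_k=5  p_k/q_k = 181/16
k=3  a_k=3  p_k/q_k = 577/51
fundamental: x₁=577, y₁=51  (since 332929 − 128·2601 = 1)
k=2:  x_2 = 577·577+128·51·51 = 665857,  y_2 = 577·51+51·577 = 58854
k=3:  x_3 = 577·665857+128·51·58854 = 768398401,  y_3 = 577·58854+51·665857 = 67917465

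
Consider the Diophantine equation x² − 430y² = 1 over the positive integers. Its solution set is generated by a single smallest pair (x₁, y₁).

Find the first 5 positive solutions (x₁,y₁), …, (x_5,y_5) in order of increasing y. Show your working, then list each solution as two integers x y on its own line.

2862251 138030
16384961574001 790153011060
93795745300289010251 4523232492118854090
536933931562978654798296001 25893253447598574322902120
3073679365100040639604854765306251 148225981147280410676109712890150

d=430: √d = [20; 1,2,1,3,1,…,2,1,40] (ℓ=14, even), read p_13/q_13
k=0  a_k=20  p_k/q_k = 20/1
…
k=7  a_k=8  p_k/q_k = 21794/1051
k=8  a_k=6  p_k/q_k = 133439/6435
k=9  a_k=1  p_k/q_k = 155233/7486
…
k=12  a_k=2  p_k/q_k = 2107880/101651
k=13  a_k=1  p_k/q_k = 2862251/138030
fundamental: x₁=2862251, y₁=138030  (since 8192480787001 − 430·19052280900 = 1)
(2862251+138030√430)^2 = 16384961574001 + 790153011060√430
(2862251+138030√430)^3 = 93795745300289010251 + 4523232492118854090√430
(2862251+138030√430)^4 = 536933931562978654798296001 + 25893253447598574322902120√430
(2862251+138030√430)^5 = 3073679365100040639604854765306251 + 148225981147280410676109712890150√430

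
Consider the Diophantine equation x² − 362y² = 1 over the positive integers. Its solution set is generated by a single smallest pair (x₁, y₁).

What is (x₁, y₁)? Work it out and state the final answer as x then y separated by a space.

723 38

√362 → a₀=19, period (38); ℓ=1 odd so k=1
i=0: a=19 ⇒ p=19, q=1
i=1: a=38 ⇒ p=723, q=38
fundamental: x₁=723, y₁=38  (since 522729 − 362·1444 = 1)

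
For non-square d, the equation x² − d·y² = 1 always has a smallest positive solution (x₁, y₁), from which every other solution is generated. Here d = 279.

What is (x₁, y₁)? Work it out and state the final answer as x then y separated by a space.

1520 91

√279 = [16; 1,2,2,1,2,2,1,32, …], period ℓ=8 (even) → k=7
k=0  a_k=16  p_k/q_k = 16/1
…
k=4  a_k=1  p_k/q_k = 167/10
…
k=6  a_k=2  p_k/q_k = 1069/64
k=7  a_k=1  p_k/q_k = 1520/91
→ (1520, 91).  Check: 1520²=2310400, 279·91²=2310399, difference 1.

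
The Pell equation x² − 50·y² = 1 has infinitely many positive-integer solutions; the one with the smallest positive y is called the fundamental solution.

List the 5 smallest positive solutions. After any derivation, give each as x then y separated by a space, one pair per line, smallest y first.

d=50: √d = [7; 14] (ℓ=1, odd), read p_1/q_1
k=0  a_k=7  p_k/q_k = 7/1
k=1  a_k=14  p_k/q_k = 99/14
fundamental: x₁=99, y₁=14  (since 9801 − 50·196 = 1)
k=2:  x_2 = 99·99+50·14·14 = 19601,  y_2 = 99·14+14·99 = 2772
k=3:  x_3 = 99·19601+50·14·2772 = 3880899,  y_3 = 99·2772+14·19601 = 548842
k=4:  x_4 = 99·3880899+50·14·548842 = 768398401,  y_4 = 99·548842+14·3880899 = 108667944
k=5:  x_5 = 99·768398401+50·14·108667944 = 152139002499,  y_5 = 99·108667944+14·768398401 = 21515704070

99 14
19601 2772
3880899 548842
768398401 108667944
152139002499 21515704070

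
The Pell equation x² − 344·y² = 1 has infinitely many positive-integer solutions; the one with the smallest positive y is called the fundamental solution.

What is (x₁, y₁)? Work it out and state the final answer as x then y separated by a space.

d=344: √d = [18; 1,1,4,1,3,1,4,1,1,36] (ℓ=10, even), read p_9/q_9
k=0  a_k=18  p_k/q_k = 18/1
k=1  a_k=1  p_k/q_k = 19/1
…
k=4  a_k=1  p_k/q_k = 204/11
…
k=6  a_k=1  p_k/q_k = 983/53
k=7  a_k=4  p_k/q_k = 4711/254
k=8  a_k=1  p_k/q_k = 5694/307
k=9  a_k=1  p_k/q_k = 10405/561
fundamental: x₁=10405, y₁=561  (since 108264025 − 344·314721 = 1)

10405 561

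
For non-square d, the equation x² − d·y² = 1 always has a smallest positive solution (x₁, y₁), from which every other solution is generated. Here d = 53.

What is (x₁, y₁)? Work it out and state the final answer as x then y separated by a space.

√53 → a₀=7, period (3,1,1,3,14); ℓ=5 odd so k=9
k=0  a_k=7  p_k/q_k = 7/1
…
k=3  a_k=1  p_k/q_k = 51/7
…
k=8  a_k=1  p_k/q_k = 18557/2549
k=9  a_k=3  p_k/q_k = 66249/9100
fundamental: x₁=66249, y₁=9100  (since 4388930001 − 53·82810000 = 1)

66249 9100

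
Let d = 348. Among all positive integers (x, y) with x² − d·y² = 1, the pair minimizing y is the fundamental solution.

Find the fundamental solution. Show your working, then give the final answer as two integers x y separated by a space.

1567 84

[18; 1,1,1,8,1,1,1,36] for √348; ℓ=8 ⇒ convergent index 7
step 0: (18, 1)  from 18·(1,0) + (0,1)
step 1: (19, 1)  from 1·(18,1) + (1,0)
step 2: (37, 2)  from 1·(19,1) + (18,1)
…
step 4: (485, 26)  from 8·(56,3) + (37,2)
step 5: (541, 29)  from 1·(485,26) + (56,3)
step 6: (1026, 55)  from 1·(541,29) + (485,26)
step 7: (1567, 84)  from 1·(1026,55) + (541,29)
→ (1567, 84).  Check: 1567²=2455489, 348·84²=2455488, difference 1.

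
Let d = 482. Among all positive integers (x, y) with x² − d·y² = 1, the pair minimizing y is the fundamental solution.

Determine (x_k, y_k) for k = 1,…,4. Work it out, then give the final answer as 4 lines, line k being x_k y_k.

483 22
466577 21252
450712899 20529410
435388193857 19831388808

√482 = [21; 1,20,1,42, …], period ℓ=4 (even) → k=3
i=0: a=21 ⇒ p=21, q=1
i=1: a=1 ⇒ p=22, q=1
i=2: a=20 ⇒ p=461, q=21
i=3: a=1 ⇒ p=483, q=22
→ (483, 22).  Check: 483²=233289, 482·22²=233288, difference 1.
(x_2, y_2) = (483·483 + 482·22·22, 483·22 + 22·483) = (466577, 21252)
(x_3, y_3) = (483·466577 + 482·22·21252, 483·21252 + 22·466577) = (450712899, 20529410)
(x_4, y_4) = (483·450712899 + 482·22·20529410, 483·20529410 + 22·450712899) = (435388193857, 19831388808)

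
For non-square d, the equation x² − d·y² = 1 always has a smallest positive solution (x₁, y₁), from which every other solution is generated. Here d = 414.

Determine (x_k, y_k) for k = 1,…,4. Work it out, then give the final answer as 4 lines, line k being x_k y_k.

24335 1196
1184384449 58209320
57643991108495 2833047603204
2805533046066067201 137884426789729360

d=414: √d = [20; 2,1,7,2,7,1,2,40] (ℓ=8, even), read p_7/q_7
step 0: (20, 1)  from 20·(1,0) + (0,1)
…
step 3: (468, 23)  from 7·(61,3) + (41,2)
step 4: (997, 49)  from 2·(468,23) + (61,3)
step 5: (7447, 366)  from 7·(997,49) + (468,23)
step 6: (8444, 415)  from 1·(7447,366) + (997,49)
step 7: (24335, 1196)  from 2·(8444,415) + (7447,366)
(x₁, y₁) = (24335, 1196);  24335² − 414·1196² = 1 ✓
(24335+1196√414)^2 = 1184384449 + 58209320√414
(24335+1196√414)^3 = 57643991108495 + 2833047603204√414
(24335+1196√414)^4 = 2805533046066067201 + 137884426789729360√414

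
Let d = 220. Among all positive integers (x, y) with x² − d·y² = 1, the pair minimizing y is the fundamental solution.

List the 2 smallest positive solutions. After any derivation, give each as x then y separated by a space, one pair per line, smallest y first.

√220 → a₀=14, period (1,4,1,28); ℓ=4 even so k=3
a_0=14:  p_0=14·1+0=14,  q_0=14·0+1=1
a_1=1:  p_1=1·14+1=15,  q_1=1·1+0=1
a_2=4:  p_2=4·15+14=74,  q_2=4·1+1=5
a_3=1:  p_3=1·74+15=89,  q_3=1·5+1=6
fundamental: x₁=89, y₁=6  (since 7921 − 220·36 = 1)
(89+6√220)^2 = 15841 + 1068√220

89 6
15841 1068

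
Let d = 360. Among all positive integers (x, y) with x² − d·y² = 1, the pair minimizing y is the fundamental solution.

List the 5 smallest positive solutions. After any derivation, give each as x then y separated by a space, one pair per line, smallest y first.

[18; 1,36] for √360; ℓ=2 ⇒ convergent index 1
i=0: a=18 ⇒ p=18, q=1
i=1: a=1 ⇒ p=19, q=1
fundamental: x₁=19, y₁=1  (since 361 − 360·1 = 1)
k=2:  x_2 = 19·19+360·1·1 = 721,  y_2 = 19·1+1·19 = 38
k=3:  x_3 = 19·721+360·1·38 = 27379,  y_3 = 19·38+1·721 = 1443
k=4:  x_4 = 19·27379+360·1·1443 = 1039681,  y_4 = 19·1443+1·27379 = 54796
k=5:  x_5 = 19·1039681+360·1·54796 = 39480499,  y_5 = 19·54796+1·1039681 = 2080805

19 1
721 38
27379 1443
1039681 54796
39480499 2080805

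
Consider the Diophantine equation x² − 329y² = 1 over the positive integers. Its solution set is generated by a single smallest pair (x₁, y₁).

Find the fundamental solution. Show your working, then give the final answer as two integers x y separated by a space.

[18; 7,4,2,1,1,4,1,1,2,4,7,36] for √329; ℓ=12 ⇒ convergent index 11
i=0: a=18 ⇒ p=18, q=1
i=1: a=7 ⇒ p=127, q=7
…
i=3: a=2 ⇒ p=1179, q=65
i=4: a=1 ⇒ p=1705, q=94
…
i=6: a=4 ⇒ p=13241, q=730
i=7: a=1 ⇒ p=16125, q=889
i=8: a=1 ⇒ p=29366, q=1619
i=9: a=2 ⇒ p=74857, q=4127
i=10: a=4 ⇒ p=328794, q=18127
i=11: a=7 ⇒ p=2376415, q=131016
fundamental: x₁=2376415, y₁=131016  (since 5647348252225 − 329·17165192256 = 1)

2376415 131016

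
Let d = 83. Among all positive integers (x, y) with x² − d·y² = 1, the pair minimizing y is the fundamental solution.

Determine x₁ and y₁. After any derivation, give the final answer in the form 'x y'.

d=83: √d = [9; 9,18] (ℓ=2, even), read p_1/q_1
a_0=9:  p_0=9·1+0=9,  q_0=9·0+1=1
a_1=9:  p_1=9·9+1=82,  q_1=9·1+0=9
(x₁, y₁) = (82, 9);  82² − 83·9² = 1 ✓

82 9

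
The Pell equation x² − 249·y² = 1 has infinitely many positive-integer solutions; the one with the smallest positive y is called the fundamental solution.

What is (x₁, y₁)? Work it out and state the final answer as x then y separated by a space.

8553815 542076

[15; 1,3,1,1,5,…,3,1,30] for √249; ℓ=16 ⇒ convergent index 15
k=0  a_k=15  p_k/q_k = 15/1
k=1  a_k=1  p_k/q_k = 16/1
k=2  a_k=3  p_k/q_k = 63/4
k=3  a_k=1  p_k/q_k = 79/5
k=4  a_k=1  p_k/q_k = 142/9
k=5  a_k=5  p_k/q_k = 789/50
k=6  a_k=1  p_k/q_k = 931/59
…
k=8  a_k=10  p_k/q_k = 36751/2329
…
k=10  a_k=1  p_k/q_k = 150586/9543
k=11  a_k=5  p_k/q_k = 866765/54929
k=12  a_k=1  p_k/q_k = 1017351/64472
k=13  a_k=1  p_k/q_k = 1884116/119401
k=14  a_k=3  p_k/q_k = 6669699/422675
k=15  a_k=1  p_k/q_k = 8553815/542076
fundamental: x₁=8553815, y₁=542076  (since 73167751054225 − 249·293846389776 = 1)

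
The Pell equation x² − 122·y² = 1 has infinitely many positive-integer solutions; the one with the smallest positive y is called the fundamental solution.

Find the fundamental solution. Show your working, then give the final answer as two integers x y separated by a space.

[11; 22] for √122; ℓ=1 ⇒ convergent index 1
i=0: a=11 ⇒ p=11, q=1
i=1: a=22 ⇒ p=243, q=22
→ (243, 22).  Check: 243²=59049, 122·22²=59048, difference 1.

243 22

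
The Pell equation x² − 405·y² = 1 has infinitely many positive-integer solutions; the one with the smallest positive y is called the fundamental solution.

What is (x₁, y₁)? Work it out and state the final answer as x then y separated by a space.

161 8

[20; 8,40] for √405; ℓ=2 ⇒ convergent index 1
step 0: (20, 1)  from 20·(1,0) + (0,1)
step 1: (161, 8)  from 8·(20,1) + (1,0)
→ (161, 8).  Check: 161²=25921, 405·8²=25920, difference 1.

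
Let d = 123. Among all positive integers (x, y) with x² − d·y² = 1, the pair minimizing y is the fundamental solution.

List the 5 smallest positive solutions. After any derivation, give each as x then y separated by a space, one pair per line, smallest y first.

122 11
29767 2684
7263026 654885
1772148577 159789256
432396989762 38987923579

[11; 11,22] for √123; ℓ=2 ⇒ convergent index 1
a_0=11:  p_0=11·1+0=11,  q_0=11·0+1=1
a_1=11:  p_1=11·11+1=122,  q_1=11·1+0=11
fundamental: x₁=122, y₁=11  (since 14884 − 123·121 = 1)
(x_2, y_2) = (122·122 + 123·11·11, 122·11 + 11·122) = (29767, 2684)
(x_3, y_3) = (122·29767 + 123·11·2684, 122·2684 + 11·29767) = (7263026, 654885)
(x_4, y_4) = (122·7263026 + 123·11·654885, 122·654885 + 11·7263026) = (1772148577, 159789256)
(x_5, y_5) = (122·1772148577 + 123·11·159789256, 122·159789256 + 11·1772148577) = (432396989762, 38987923579)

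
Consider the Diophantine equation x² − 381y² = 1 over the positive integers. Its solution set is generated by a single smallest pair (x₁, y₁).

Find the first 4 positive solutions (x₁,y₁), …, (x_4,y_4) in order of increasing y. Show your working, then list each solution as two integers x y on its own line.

1015 52
2060449 105560
4182710455 214286748
8490900163201 435001992880

[19; 1,1,12,1,1,38] for √381; ℓ=6 ⇒ convergent index 5
i=0: a=19 ⇒ p=19, q=1
i=1: a=1 ⇒ p=20, q=1
i=2: a=1 ⇒ p=39, q=2
i=3: a=12 ⇒ p=488, q=25
i=4: a=1 ⇒ p=527, q=27
i=5: a=1 ⇒ p=1015, q=52
→ (1015, 52).  Check: 1015²=1030225, 381·52²=1030224, difference 1.
(x_2, y_2) = (1015·1015 + 381·52·52, 1015·52 + 52·1015) = (2060449, 105560)
(x_3, y_3) = (1015·2060449 + 381·52·105560, 1015·105560 + 52·2060449) = (4182710455, 214286748)
(x_4, y_4) = (1015·4182710455 + 381·52·214286748, 1015·214286748 + 52·4182710455) = (8490900163201, 435001992880)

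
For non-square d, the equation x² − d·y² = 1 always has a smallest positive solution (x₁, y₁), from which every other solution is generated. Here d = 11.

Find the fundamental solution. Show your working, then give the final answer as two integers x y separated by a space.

10 3

[3; 3,6] for √11; ℓ=2 ⇒ convergent index 1
a_0=3:  p_0=3·1+0=3,  q_0=3·0+1=1
a_1=3:  p_1=3·3+1=10,  q_1=3·1+0=3
→ (10, 3).  Check: 10²=100, 11·3²=99, difference 1.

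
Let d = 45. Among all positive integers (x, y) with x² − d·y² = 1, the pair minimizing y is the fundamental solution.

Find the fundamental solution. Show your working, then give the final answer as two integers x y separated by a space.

√45 → a₀=6, period (1,2,2,2,1,12); ℓ=6 even so k=5
a_0=6:  p_0=6·1+0=6,  q_0=6·0+1=1
a_1=1:  p_1=1·6+1=7,  q_1=1·1+0=1
a_2=2:  p_2=2·7+6=20,  q_2=2·1+1=3
a_3=2:  p_3=2·20+7=47,  q_3=2·3+1=7
a_4=2:  p_4=2·47+20=114,  q_4=2·7+3=17
a_5=1:  p_5=1·114+47=161,  q_5=1·17+7=24
fundamental: x₁=161, y₁=24  (since 25921 − 45·576 = 1)

161 24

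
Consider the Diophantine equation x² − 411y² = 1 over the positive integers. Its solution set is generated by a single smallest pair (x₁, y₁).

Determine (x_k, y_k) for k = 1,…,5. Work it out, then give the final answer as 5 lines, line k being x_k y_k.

49730 2453
4946145799 243975380
491943661118810 24265791292347
48928716529930696801 2413475601692857240
4866450145574963442708650 240044283320105789798053

[20; 3,1,1,1,19,1,1,1,3,40] for √411; ℓ=10 ⇒ convergent index 9
k=0  a_k=20  p_k/q_k = 20/1
…
k=2  a_k=1  p_k/q_k = 81/4
…
k=4  a_k=1  p_k/q_k = 223/11
…
k=8  a_k=1  p_k/q_k = 13583/670
k=9  a_k=3  p_k/q_k = 49730/2453
(x₁, y₁) = (49730, 2453);  49730² − 411·2453² = 1 ✓
n=2: (49730,2453)∘(49730,2453) = (49730·49730+411·2453·2453, 49730·2453+2453·49730) = (4946145799,243975380)
n=3: (4946145799,243975380)∘(49730,2453) = (49730·4946145799+411·2453·243975380, 49730·243975380+2453·4946145799) = (491943661118810,24265791292347)
n=4: (491943661118810,24265791292347)∘(49730,2453) = (49730·491943661118810+411·2453·24265791292347, 49730·24265791292347+2453·491943661118810) = (48928716529930696801,2413475601692857240)
n=5: (48928716529930696801,2413475601692857240)∘(49730,2453) = (49730·48928716529930696801+411·2453·2413475601692857240, 49730·2413475601692857240+2453·48928716529930696801) = (4866450145574963442708650,240044283320105789798053)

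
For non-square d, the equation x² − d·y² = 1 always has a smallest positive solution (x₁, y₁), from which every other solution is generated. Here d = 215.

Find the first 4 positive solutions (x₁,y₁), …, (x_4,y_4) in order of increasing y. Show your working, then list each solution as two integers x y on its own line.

d=215: √d = [14; 1,1,1,28] (ℓ=4, even), read p_3/q_3
i=0: a=14 ⇒ p=14, q=1
…
i=2: a=1 ⇒ p=29, q=2
i=3: a=1 ⇒ p=44, q=3
→ (44, 3).  Check: 44²=1936, 215·3²=1935, difference 1.
(x_2, y_2) = (44·44 + 215·3·3, 44·3 + 3·44) = (3871, 264)
(x_3, y_3) = (44·3871 + 215·3·264, 44·264 + 3·3871) = (340604, 23229)
(x_4, y_4) = (44·340604 + 215·3·23229, 44·23229 + 3·340604) = (29969281, 2043888)

44 3
3871 264
340604 23229
29969281 2043888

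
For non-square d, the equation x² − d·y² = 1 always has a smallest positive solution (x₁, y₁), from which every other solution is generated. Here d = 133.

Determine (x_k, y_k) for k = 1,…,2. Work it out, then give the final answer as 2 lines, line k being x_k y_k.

d=133: √d = [11; 1,1,7,5,1,…,1,1,22] (ℓ=16, even), read p_15/q_15
a_0=11:  p_0=11·1+0=11,  q_0=11·0+1=1
…
a_3=7:  p_3=7·23+12=173,  q_3=7·2+1=15
a_4=5:  p_4=5·173+23=888,  q_4=5·15+2=77
a_5=1:  p_5=1·888+173=1061,  q_5=1·77+15=92
a_6=1:  p_6=1·1061+888=1949,  q_6=1·92+77=169
…
a_9=1:  p_9=1·7969+3010=10979,  q_9=1·691+261=952
…
a_11=1:  p_11=1·18948+10979=29927,  q_11=1·1643+952=2595
…
a_13=7:  p_13=7·168583+29927=1210008,  q_13=7·14618+2595=104921
a_14=1:  p_14=1·1210008+168583=1378591,  q_14=1·104921+14618=119539
a_15=1:  p_15=1·1378591+1210008=2588599,  q_15=1·119539+104921=224460
fundamental: x₁=2588599, y₁=224460  (since 6700844782801 − 133·50382291600 = 1)
(2588599+224460√133)^2 = 13401689565601 + 1162073863080√133

2588599 224460
13401689565601 1162073863080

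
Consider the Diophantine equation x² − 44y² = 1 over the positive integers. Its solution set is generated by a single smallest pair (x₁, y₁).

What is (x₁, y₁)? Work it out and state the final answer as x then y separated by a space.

d=44: √d = [6; 1,1,1,2,1,1,1,12] (ℓ=8, even), read p_7/q_7
i=0: a=6 ⇒ p=6, q=1
…
i=2: a=1 ⇒ p=13, q=2
i=3: a=1 ⇒ p=20, q=3
…
i=5: a=1 ⇒ p=73, q=11
i=6: a=1 ⇒ p=126, q=19
i=7: a=1 ⇒ p=199, q=30
fundamental: x₁=199, y₁=30  (since 39601 − 44·900 = 1)

199 30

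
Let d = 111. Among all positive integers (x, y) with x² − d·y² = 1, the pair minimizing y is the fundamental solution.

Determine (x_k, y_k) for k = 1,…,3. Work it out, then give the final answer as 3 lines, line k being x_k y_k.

d=111: √d = [10; 1,1,6,1,1,20] (ℓ=6, even), read p_5/q_5
k=0  a_k=10  p_k/q_k = 10/1
…
k=2  a_k=1  p_k/q_k = 21/2
k=3  a_k=6  p_k/q_k = 137/13
k=4  a_k=1  p_k/q_k = 158/15
k=5  a_k=1  p_k/q_k = 295/28
→ (295, 28).  Check: 295²=87025, 111·28²=87024, difference 1.
k=2:  x_2 = 295·295+111·28·28 = 174049,  y_2 = 295·28+28·295 = 16520
k=3:  x_3 = 295·174049+111·28·16520 = 102688615,  y_3 = 295·16520+28·174049 = 9746772

295 28
174049 16520
102688615 9746772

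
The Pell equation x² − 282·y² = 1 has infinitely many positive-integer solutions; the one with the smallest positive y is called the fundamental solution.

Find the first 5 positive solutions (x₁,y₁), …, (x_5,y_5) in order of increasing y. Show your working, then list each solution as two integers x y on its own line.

2351 140
11054401 658280
51977791151 3095232420
244399562937601 14553782180560
1149166692954808751 68431880717760700

√282 → a₀=16, period (1,3,1,4,1,3,1,32); ℓ=8 even so k=7
i=0: a=16 ⇒ p=16, q=1
i=1: a=1 ⇒ p=17, q=1
…
i=3: a=1 ⇒ p=84, q=5
i=4: a=4 ⇒ p=403, q=24
i=5: a=1 ⇒ p=487, q=29
i=6: a=3 ⇒ p=1864, q=111
i=7: a=1 ⇒ p=2351, q=140
→ (2351, 140).  Check: 2351²=5527201, 282·140²=5527200, difference 1.
n=2: (2351,140)∘(2351,140) = (2351·2351+282·140·140, 2351·140+140·2351) = (11054401,658280)
n=3: (11054401,658280)∘(2351,140) = (2351·11054401+282·140·658280, 2351·658280+140·11054401) = (51977791151,3095232420)
n=4: (51977791151,3095232420)∘(2351,140) = (2351·51977791151+282·140·3095232420, 2351·3095232420+140·51977791151) = (244399562937601,14553782180560)
n=5: (244399562937601,14553782180560)∘(2351,140) = (2351·244399562937601+282·140·14553782180560, 2351·14553782180560+140·244399562937601) = (1149166692954808751,68431880717760700)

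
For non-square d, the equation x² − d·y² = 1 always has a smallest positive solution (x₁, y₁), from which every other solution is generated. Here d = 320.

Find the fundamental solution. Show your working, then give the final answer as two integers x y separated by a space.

√320 → a₀=17, period (1,7,1,34); ℓ=4 even so k=3
a_0=17:  p_0=17·1+0=17,  q_0=17·0+1=1
…
a_2=7:  p_2=7·18+17=143,  q_2=7·1+1=8
a_3=1:  p_3=1·143+18=161,  q_3=1·8+1=9
fundamental: x₁=161, y₁=9  (since 25921 − 320·81 = 1)

161 9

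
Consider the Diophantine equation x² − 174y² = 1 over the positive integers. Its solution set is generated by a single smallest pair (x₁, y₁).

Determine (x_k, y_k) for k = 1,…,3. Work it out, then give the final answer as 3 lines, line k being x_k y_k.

d=174: √d = [13; 5,4,5,26] (ℓ=4, even), read p_3/q_3
i=0: a=13 ⇒ p=13, q=1
i=1: a=5 ⇒ p=66, q=5
i=2: a=4 ⇒ p=277, q=21
i=3: a=5 ⇒ p=1451, q=110
fundamental: x₁=1451, y₁=110  (since 2105401 − 174·12100 = 1)
k=2:  x_2 = 1451·1451+174·110·110 = 4210801,  y_2 = 1451·110+110·1451 = 319220
k=3:  x_3 = 1451·4210801+174·110·319220 = 12219743051,  y_3 = 1451·319220+110·4210801 = 926376330

1451 110
4210801 319220
12219743051 926376330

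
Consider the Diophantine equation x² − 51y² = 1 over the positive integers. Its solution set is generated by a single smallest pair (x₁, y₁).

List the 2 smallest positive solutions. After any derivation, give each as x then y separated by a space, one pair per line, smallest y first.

d=51: √d = [7; 7,14] (ℓ=2, even), read p_1/q_1
step 0: (7, 1)  from 7·(1,0) + (0,1)
step 1: (50, 7)  from 7·(7,1) + (1,0)
→ (50, 7).  Check: 50²=2500, 51·7²=2499, difference 1.
(50+7√51)^2 = 4999 + 700√51

50 7
4999 700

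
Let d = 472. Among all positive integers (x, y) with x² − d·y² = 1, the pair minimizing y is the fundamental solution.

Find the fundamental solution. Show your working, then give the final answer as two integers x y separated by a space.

[21; 1,2,1,1,1,…,2,1,42] for √472; ℓ=14 ⇒ convergent index 13
i=0: a=21 ⇒ p=21, q=1
i=1: a=1 ⇒ p=22, q=1
…
i=3: a=1 ⇒ p=87, q=4
i=4: a=1 ⇒ p=152, q=7
i=5: a=1 ⇒ p=239, q=11
…
i=7: a=5 ⇒ p=5779, q=266
i=8: a=4 ⇒ p=24224, q=1115
…
i=11: a=1 ⇒ p=84230, q=3877
i=12: a=2 ⇒ p=222687, q=10250
i=13: a=1 ⇒ p=306917, q=14127
fundamental: x₁=306917, y₁=14127  (since 94198044889 − 472·199572129 = 1)

306917 14127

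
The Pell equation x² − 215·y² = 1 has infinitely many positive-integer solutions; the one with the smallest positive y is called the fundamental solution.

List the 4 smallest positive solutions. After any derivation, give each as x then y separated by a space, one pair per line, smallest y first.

√215 = [14; 1,1,1,28, …], period ℓ=4 (even) → k=3
a_0=14:  p_0=14·1+0=14,  q_0=14·0+1=1
…
a_2=1:  p_2=1·15+14=29,  q_2=1·1+1=2
a_3=1:  p_3=1·29+15=44,  q_3=1·2+1=3
→ (44, 3).  Check: 44²=1936, 215·3²=1935, difference 1.
n=2: (44,3)∘(44,3) = (44·44+215·3·3, 44·3+3·44) = (3871,264)
n=3: (3871,264)∘(44,3) = (44·3871+215·3·264, 44·264+3·3871) = (340604,23229)
n=4: (340604,23229)∘(44,3) = (44·340604+215·3·23229, 44·23229+3·340604) = (29969281,2043888)

44 3
3871 264
340604 23229
29969281 2043888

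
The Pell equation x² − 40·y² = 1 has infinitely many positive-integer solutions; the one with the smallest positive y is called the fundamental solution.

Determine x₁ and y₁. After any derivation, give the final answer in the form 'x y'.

19 3

√40 = [6; 3,12, …], period ℓ=2 (even) → k=1
a_0=6:  p_0=6·1+0=6,  q_0=6·0+1=1
a_1=3:  p_1=3·6+1=19,  q_1=3·1+0=3
→ (19, 3).  Check: 19²=361, 40·3²=360, difference 1.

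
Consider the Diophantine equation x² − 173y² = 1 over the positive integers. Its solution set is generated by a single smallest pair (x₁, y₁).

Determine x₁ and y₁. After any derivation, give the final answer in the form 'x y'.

√173 = [13; 6,1,1,6,26, …], period ℓ=5 (odd) → k=9
a_0=13:  p_0=13·1+0=13,  q_0=13·0+1=1
a_1=6:  p_1=6·13+1=79,  q_1=6·1+0=6
a_2=1:  p_2=1·79+13=92,  q_2=1·6+1=7
…
a_4=6:  p_4=6·171+92=1118,  q_4=6·13+7=85
a_5=26:  p_5=26·1118+171=29239,  q_5=26·85+13=2223
…
a_7=1:  p_7=1·176552+29239=205791,  q_7=1·13423+2223=15646
a_8=1:  p_8=1·205791+176552=382343,  q_8=1·15646+13423=29069
a_9=6:  p_9=6·382343+205791=2499849,  q_9=6·29069+15646=190060
→ (2499849, 190060).  Check: 2499849²=6249245022801, 173·190060²=6249245022800, difference 1.

2499849 190060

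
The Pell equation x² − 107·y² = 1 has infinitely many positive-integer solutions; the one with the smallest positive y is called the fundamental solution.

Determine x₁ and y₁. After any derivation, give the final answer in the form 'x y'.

√107 = [10; 2,1,9,1,2,20, …], period ℓ=6 (even) → k=5
a_0=10:  p_0=10·1+0=10,  q_0=10·0+1=1
a_1=2:  p_1=2·10+1=21,  q_1=2·1+0=2
…
a_4=1:  p_4=1·300+31=331,  q_4=1·29+3=32
a_5=2:  p_5=2·331+300=962,  q_5=2·32+29=93
(x₁, y₁) = (962, 93);  962² − 107·93² = 1 ✓

962 93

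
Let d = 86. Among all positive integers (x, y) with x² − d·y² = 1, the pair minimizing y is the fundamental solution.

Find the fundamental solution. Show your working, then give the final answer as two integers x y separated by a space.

10405 1122

√86 → a₀=9, period (3,1,1,1,8,1,1,1,3,18); ℓ=10 even so k=9
step 0: (9, 1)  from 9·(1,0) + (0,1)
step 1: (28, 3)  from 3·(9,1) + (1,0)
…
step 3: (65, 7)  from 1·(37,4) + (28,3)
step 4: (102, 11)  from 1·(65,7) + (37,4)
…
step 6: (983, 106)  from 1·(881,95) + (102,11)
step 7: (1864, 201)  from 1·(983,106) + (881,95)
step 8: (2847, 307)  from 1·(1864,201) + (983,106)
step 9: (10405, 1122)  from 3·(2847,307) + (1864,201)
(x₁, y₁) = (10405, 1122);  10405² − 86·1122² = 1 ✓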